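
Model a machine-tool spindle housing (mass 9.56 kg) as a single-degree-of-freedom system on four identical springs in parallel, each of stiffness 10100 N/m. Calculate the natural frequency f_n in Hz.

10.3 Hz

Parallel springs add: k_eq = 4 × 10100 = 40400 N/m.
ω_n = √(k_eq/m) = √(40400/9.56) = √4226 = 65.01 rad/s.
f_n = ω_n/(2π) = 65.01/6.283 = 10.35 Hz.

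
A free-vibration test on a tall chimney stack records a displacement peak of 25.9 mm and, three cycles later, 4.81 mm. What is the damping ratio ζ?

0.0890

Logarithmic decrement δ = (1/n)·ln(x₀/x_n) = (1/3)·ln(25.9/4.81) = (1/3)·ln(5.385) = 0.5612.
ζ = δ/√(4π² + δ²) = 0.5612/√(39.48 + 0.315) = 0.5612/6.308 = 0.08896.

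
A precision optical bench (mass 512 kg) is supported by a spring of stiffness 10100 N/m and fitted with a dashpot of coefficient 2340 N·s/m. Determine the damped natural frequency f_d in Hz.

ω_n = √(k/m) = √(10100/512) = 4.441 rad/s.
Critical damping c_c = 2√(k·m) = 2√(10100 × 512) = 4548 N·s/m, so ζ = c/c_c = 2340/4548 = 0.5145.
ω_d = ω_n√(1 − ζ²) = 4.441 × √(1 − 0.265) = 3.808 rad/s.
f_d = ω_d/(2π) = 0.6061 Hz.

0.606 Hz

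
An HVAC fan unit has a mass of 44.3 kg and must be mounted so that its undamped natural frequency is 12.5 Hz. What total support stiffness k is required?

ω_n = 2πf_n = 2π × 12.5 = 78.54 rad/s.
k = m·ω_n² = 44.3 × 78.54² = 44.3 × 6169 = 273300 N/m.

273000 N/m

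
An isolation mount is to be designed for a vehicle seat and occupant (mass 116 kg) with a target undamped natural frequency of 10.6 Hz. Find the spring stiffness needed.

515000 N/m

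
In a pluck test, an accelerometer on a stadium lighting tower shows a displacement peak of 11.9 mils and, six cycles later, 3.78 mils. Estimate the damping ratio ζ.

0.0304

Logarithmic decrement δ = (1/n)·ln(x₀/x_n) = (1/6)·ln(11.9/3.78) = (1/6)·ln(3.148) = 0.1911.
ζ = δ/√(4π² + δ²) = 0.1911/√(39.48 + 0.0365) = 0.1911/6.286 = 0.03041.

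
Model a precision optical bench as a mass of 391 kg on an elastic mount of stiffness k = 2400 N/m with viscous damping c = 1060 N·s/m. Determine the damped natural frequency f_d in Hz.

0.330 Hz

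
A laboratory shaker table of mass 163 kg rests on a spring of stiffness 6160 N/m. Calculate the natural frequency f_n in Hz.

0.978 Hz

ω_n = √(k/m) = √(6160/163) = √37.79 = 6.147 rad/s.
f_n = ω_n/(2π) = 6.147/6.283 = 0.9784 Hz.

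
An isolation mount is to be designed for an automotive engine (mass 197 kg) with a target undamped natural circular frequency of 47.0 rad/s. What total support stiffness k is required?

435000 N/m

k = m·ω_n² = 197 × 47.00² = 197 × 2209 = 435200 N/m.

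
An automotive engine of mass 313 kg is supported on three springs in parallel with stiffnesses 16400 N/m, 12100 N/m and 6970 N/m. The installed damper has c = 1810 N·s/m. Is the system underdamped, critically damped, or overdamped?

underdamped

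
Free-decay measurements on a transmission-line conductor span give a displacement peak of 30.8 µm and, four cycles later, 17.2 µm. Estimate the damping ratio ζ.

0.0232

Logarithmic decrement δ = (1/n)·ln(x₀/x_n) = (1/4)·ln(30.8/17.2) = (1/4)·ln(1.791) = 0.1457.
ζ = δ/√(4π² + δ²) = 0.1457/√(39.48 + 0.0212) = 0.1457/6.285 = 0.02317.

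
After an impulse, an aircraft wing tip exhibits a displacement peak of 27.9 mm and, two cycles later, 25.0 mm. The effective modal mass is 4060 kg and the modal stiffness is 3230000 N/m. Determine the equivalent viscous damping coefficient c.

2000 N·s/m

Logarithmic decrement δ = (1/n)·ln(x₀/x_n) = (1/2)·ln(27.9/25.0) = (1/2)·ln(1.116) = 0.05488.
ζ = δ/√(4π² + δ²) = 0.05488/√(39.48 + 0.00301) = 0.05488/6.283 = 0.008733.
c = ζ · 2√(km) = 0.008733 × 2√(3230000 × 4060) = 0.008733 × 229000 = 2000 N·s/m.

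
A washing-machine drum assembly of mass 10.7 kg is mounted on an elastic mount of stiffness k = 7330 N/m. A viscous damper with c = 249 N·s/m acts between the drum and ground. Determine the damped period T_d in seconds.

ω_n = √(k/m) = √(7330/10.7) = 26.17 rad/s.
Critical damping c_c = 2√(k·m) = 2√(7330 × 10.7) = 560.1 N·s/m, so ζ = c/c_c = 249/560.1 = 0.4446.
ω_d = ω_n√(1 − ζ²) = 26.17 × √(1 − 0.198) = 23.44 rad/s.
T_d = 2π/ω_d = 0.2680 s.

0.268 s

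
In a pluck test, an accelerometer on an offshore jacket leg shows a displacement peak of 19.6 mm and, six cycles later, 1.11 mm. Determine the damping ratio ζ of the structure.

Logarithmic decrement δ = (1/n)·ln(x₀/x_n) = (1/6)·ln(19.6/1.11) = (1/6)·ln(17.66) = 0.4785.
ζ = δ/√(4π² + δ²) = 0.4785/√(39.48 + 0.229) = 0.4785/6.301 = 0.07594.

0.0759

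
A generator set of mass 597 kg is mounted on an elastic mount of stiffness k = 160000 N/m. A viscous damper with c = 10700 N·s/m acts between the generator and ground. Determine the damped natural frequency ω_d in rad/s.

13.7 rad/s

ω_n = √(k/m) = √(160000/597) = 16.37 rad/s.
Critical damping c_c = 2√(k·m) = 2√(160000 × 597) = 19550 N·s/m, so ζ = c/c_c = 10700/19550 = 0.5474.
ω_d = ω_n√(1 − ζ²) = 16.37 × √(1 − 0.300) = 13.70 rad/s.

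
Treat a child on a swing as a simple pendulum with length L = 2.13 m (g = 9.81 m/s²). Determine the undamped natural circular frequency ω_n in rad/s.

For a simple pendulum ω_n = √(g/L) = √(9.81/2.13) = √4.606 = 2.146 rad/s.

2.15 rad/s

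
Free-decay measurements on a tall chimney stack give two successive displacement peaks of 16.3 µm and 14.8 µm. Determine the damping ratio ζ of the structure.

Logarithmic decrement δ = (1/n)·ln(x₀/x_n) = (1/1)·ln(16.3/14.8) = (1/1)·ln(1.101) = 0.09654.
ζ = δ/√(4π² + δ²) = 0.09654/√(39.48 + 0.00932) = 0.09654/6.284 = 0.01536.

0.0154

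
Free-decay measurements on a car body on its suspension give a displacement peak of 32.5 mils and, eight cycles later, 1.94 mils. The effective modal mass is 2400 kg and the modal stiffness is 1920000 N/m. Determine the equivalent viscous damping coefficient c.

7600 N·s/m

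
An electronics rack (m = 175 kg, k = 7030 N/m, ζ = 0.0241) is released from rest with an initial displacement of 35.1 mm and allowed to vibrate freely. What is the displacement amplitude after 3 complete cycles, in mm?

22.3 mm

Logarithmic decrement δ = 2πζ/√(1 − ζ²) = 2π × 0.02410/√(1 − 0.000581) = 0.1515.
After n cycles, x_n/x₀ = e^(−nδ), so x_3 = 35.1 × e^(−3 × 0.1515) = 35.1 × 0.6348 = 22.28 mm.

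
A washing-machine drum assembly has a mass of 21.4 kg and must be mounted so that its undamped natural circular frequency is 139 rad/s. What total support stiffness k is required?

413000 N/m

k = m·ω_n² = 21.4 × 139.0² = 21.4 × 19320 = 413500 N/m.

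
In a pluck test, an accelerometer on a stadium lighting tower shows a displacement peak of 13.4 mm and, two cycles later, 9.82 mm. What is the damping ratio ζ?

Logarithmic decrement δ = (1/n)·ln(x₀/x_n) = (1/2)·ln(13.4/9.82) = (1/2)·ln(1.365) = 0.1554.
ζ = δ/√(4π² + δ²) = 0.1554/√(39.48 + 0.0242) = 0.1554/6.285 = 0.02473.

0.0247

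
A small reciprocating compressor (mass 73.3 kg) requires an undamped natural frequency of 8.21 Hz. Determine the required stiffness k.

ω_n = 2πf_n = 2π × 8.21 = 51.58 rad/s.
k = m·ω_n² = 73.3 × 51.58² = 73.3 × 2661 = 195100 N/m.

195000 N/m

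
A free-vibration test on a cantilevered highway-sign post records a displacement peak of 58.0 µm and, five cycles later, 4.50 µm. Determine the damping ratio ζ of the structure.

0.0811

Logarithmic decrement δ = (1/n)·ln(x₀/x_n) = (1/5)·ln(58.0/4.50) = (1/5)·ln(12.89) = 0.5113.
ζ = δ/√(4π² + δ²) = 0.5113/√(39.48 + 0.261) = 0.5113/6.304 = 0.08110.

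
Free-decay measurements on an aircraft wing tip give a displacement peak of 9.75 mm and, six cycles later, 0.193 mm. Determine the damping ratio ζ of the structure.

0.103

Logarithmic decrement δ = (1/n)·ln(x₀/x_n) = (1/6)·ln(9.75/0.193) = (1/6)·ln(50.52) = 0.6537.
ζ = δ/√(4π² + δ²) = 0.6537/√(39.48 + 0.427) = 0.6537/6.317 = 0.1035.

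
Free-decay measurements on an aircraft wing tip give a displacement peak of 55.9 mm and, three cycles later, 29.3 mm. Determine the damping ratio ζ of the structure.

0.0343

Logarithmic decrement δ = (1/n)·ln(x₀/x_n) = (1/3)·ln(55.9/29.3) = (1/3)·ln(1.908) = 0.2153.
ζ = δ/√(4π² + δ²) = 0.2153/√(39.48 + 0.0464) = 0.2153/6.287 = 0.03425.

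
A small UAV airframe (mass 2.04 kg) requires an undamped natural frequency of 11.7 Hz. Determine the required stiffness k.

ω_n = 2πf_n = 2π × 11.7 = 73.51 rad/s.
k = m·ω_n² = 2.04 × 73.51² = 2.04 × 5404 = 11020 N/m.

11000 N/m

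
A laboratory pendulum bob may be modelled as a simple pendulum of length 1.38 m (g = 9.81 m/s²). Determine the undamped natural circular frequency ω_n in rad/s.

2.67 rad/s

For a simple pendulum ω_n = √(g/L) = √(9.81/1.38) = √7.109 = 2.666 rad/s.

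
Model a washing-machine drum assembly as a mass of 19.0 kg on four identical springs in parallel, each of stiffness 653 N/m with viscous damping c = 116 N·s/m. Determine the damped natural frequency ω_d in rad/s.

11.3 rad/s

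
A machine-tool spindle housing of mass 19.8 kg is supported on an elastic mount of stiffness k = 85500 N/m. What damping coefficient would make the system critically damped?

c_c = 2√(k·m) = 2√(85500 × 19.8) = 2 × 1301 = 2602 N·s/m.

2600 N·s/m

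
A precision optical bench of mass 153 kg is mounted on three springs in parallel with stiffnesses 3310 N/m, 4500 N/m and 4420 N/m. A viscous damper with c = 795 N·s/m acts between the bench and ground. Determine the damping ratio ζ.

0.291

Parallel springs add: k_eq = 3310 + 4500 + 4420 = 12230 N/m.
ω_n = √(k_eq/m) = √(12230/153) = 8.941 rad/s.
Critical damping c_c = 2√(k_eq·m) = 2√(12230 × 153) = 2736 N·s/m, so ζ = c/c_c = 795/2736 = 0.2906.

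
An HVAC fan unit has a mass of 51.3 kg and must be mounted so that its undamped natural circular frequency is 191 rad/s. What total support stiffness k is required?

k = m·ω_n² = 51.3 × 191.0² = 51.3 × 36480 = 1871000 N/m.

1870000 N/m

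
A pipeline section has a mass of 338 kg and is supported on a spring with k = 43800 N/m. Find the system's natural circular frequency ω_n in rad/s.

11.4 rad/s

ω_n = √(k/m) = √(43800/338) = √129.6 = 11.38 rad/s.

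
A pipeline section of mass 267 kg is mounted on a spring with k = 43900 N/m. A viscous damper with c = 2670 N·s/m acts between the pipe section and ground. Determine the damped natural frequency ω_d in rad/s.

ω_n = √(k/m) = √(43900/267) = 12.82 rad/s.
Critical damping c_c = 2√(k·m) = 2√(43900 × 267) = 6847 N·s/m, so ζ = c/c_c = 2670/6847 = 0.3899.
ω_d = ω_n√(1 − ζ²) = 12.82 × √(1 − 0.152) = 11.81 rad/s.

11.8 rad/s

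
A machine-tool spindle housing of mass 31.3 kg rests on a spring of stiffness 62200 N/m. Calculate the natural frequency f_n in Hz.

ω_n = √(k/m) = √(62200/31.3) = √1987 = 44.58 rad/s.
f_n = ω_n/(2π) = 44.58/6.283 = 7.095 Hz.

7.09 Hz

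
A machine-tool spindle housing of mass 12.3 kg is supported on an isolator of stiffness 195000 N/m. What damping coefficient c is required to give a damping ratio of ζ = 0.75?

2320 N·s/m

c_c = 2√(k·m) = 2√(195000 × 12.3) = 3097 N·s/m.
c = ζ·c_c = 0.75 × 3097 = 2323 N·s/m.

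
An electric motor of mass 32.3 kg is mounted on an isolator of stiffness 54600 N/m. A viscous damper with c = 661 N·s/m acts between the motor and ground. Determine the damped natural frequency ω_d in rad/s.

39.8 rad/s

ω_n = √(k/m) = √(54600/32.3) = 41.11 rad/s.
Critical damping c_c = 2√(k·m) = 2√(54600 × 32.3) = 2656 N·s/m, so ζ = c/c_c = 661/2656 = 0.2489.
ω_d = ω_n√(1 − ζ²) = 41.11 × √(1 − 0.0619) = 39.82 rad/s.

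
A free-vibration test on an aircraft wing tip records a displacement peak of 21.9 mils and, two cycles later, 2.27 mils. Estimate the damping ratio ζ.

Logarithmic decrement δ = (1/n)·ln(x₀/x_n) = (1/2)·ln(21.9/2.27) = (1/2)·ln(9.648) = 1.133.
ζ = δ/√(4π² + δ²) = 1.133/√(39.48 + 1.28) = 1.133/6.385 = 0.1775.

0.178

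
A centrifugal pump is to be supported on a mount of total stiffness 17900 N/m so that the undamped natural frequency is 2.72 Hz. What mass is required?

61.3 kg

ω_n = 2πf_n = 2π × 2.72 = 17.09 rad/s.
m = k/ω_n² = 17900/17.09² = 17900/292.1 = 61.29 kg.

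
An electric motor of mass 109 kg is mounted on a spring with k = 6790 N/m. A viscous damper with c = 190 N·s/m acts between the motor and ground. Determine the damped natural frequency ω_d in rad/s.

7.84 rad/s

ω_n = √(k/m) = √(6790/109) = 7.893 rad/s.
Critical damping c_c = 2√(k·m) = 2√(6790 × 109) = 1721 N·s/m, so ζ = c/c_c = 190/1721 = 0.1104.
ω_d = ω_n√(1 − ζ²) = 7.893 × √(1 − 0.0122) = 7.844 rad/s.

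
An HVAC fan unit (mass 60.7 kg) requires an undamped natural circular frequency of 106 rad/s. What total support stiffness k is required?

k = m·ω_n² = 60.7 × 106.0² = 60.7 × 11240 = 682000 N/m.

682000 N/m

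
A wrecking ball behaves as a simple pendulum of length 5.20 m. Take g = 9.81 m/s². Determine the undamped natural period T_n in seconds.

4.57 s

For a simple pendulum ω_n = √(g/L) = √(9.81/5.20) = √1.887 = 1.374 rad/s.
T_n = 2π/ω_n = 6.283/1.374 = 4.575 s.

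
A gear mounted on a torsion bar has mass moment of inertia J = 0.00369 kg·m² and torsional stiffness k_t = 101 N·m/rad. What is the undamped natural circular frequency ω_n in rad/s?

165 rad/s

ω_n = √(k_t/J) = √(101/0.00369) = √27370 = 165.4 rad/s.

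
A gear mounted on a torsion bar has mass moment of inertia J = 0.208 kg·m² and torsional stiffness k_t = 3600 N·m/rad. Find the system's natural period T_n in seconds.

ω_n = √(k_t/J) = √(3600/0.208) = √17310 = 131.6 rad/s.
T_n = 2π/ω_n = 6.283/131.6 = 0.04776 s.

0.0478 s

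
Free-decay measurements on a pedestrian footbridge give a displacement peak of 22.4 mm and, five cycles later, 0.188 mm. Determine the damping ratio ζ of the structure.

0.150

Logarithmic decrement δ = (1/n)·ln(x₀/x_n) = (1/5)·ln(22.4/0.188) = (1/5)·ln(119.1) = 0.9561.
ζ = δ/√(4π² + δ²) = 0.9561/√(39.48 + 0.914) = 0.9561/6.356 = 0.1504.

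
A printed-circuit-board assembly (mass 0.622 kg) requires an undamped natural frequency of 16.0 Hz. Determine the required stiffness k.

6290 N/m

ω_n = 2πf_n = 2π × 16.0 = 100.5 rad/s.
k = m·ω_n² = 0.622 × 100.5² = 0.622 × 10110 = 6286 N/m.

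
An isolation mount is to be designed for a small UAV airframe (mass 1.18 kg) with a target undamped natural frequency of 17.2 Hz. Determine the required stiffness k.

13800 N/m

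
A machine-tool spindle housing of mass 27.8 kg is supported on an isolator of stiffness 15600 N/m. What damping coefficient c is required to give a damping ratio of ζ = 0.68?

c_c = 2√(k·m) = 2√(15600 × 27.8) = 1317 N·s/m.
c = ζ·c_c = 0.68 × 1317 = 895.6 N·s/m.

896 N·s/m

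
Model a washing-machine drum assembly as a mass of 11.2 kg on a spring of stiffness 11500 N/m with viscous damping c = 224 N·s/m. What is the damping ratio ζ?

0.312

ω_n = √(k/m) = √(11500/11.2) = 32.04 rad/s.
Critical damping c_c = 2√(k·m) = 2√(11500 × 11.2) = 717.8 N·s/m, so ζ = c/c_c = 224/717.8 = 0.3121.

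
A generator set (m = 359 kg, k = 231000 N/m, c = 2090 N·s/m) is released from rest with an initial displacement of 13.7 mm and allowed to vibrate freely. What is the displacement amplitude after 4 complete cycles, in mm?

0.751 mm

ζ = c/(2√(km)) = 2090/(2√(231000 × 359)) = 2090/18210 = 0.1148.
Logarithmic decrement δ = 2πζ/√(1 − ζ²) = 2π × 0.1148/√(1 − 0.0132) = 0.7258.
After n cycles, x_n/x₀ = e^(−nδ), so x_4 = 13.7 × e^(−4 × 0.7258) = 13.7 × 0.05485 = 0.7514 mm.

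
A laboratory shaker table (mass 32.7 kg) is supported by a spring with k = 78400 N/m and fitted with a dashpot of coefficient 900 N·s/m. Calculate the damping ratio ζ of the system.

0.281

ω_n = √(k/m) = √(78400/32.7) = 48.96 rad/s.
Critical damping c_c = 2√(k·m) = 2√(78400 × 32.7) = 3202 N·s/m, so ζ = c/c_c = 900/3202 = 0.2810.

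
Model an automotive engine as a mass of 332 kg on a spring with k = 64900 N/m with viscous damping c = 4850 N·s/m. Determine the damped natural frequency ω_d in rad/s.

11.9 rad/s

ω_n = √(k/m) = √(64900/332) = 13.98 rad/s.
Critical damping c_c = 2√(k·m) = 2√(64900 × 332) = 9284 N·s/m, so ζ = c/c_c = 4850/9284 = 0.5224.
ω_d = ω_n√(1 − ζ²) = 13.98 × √(1 − 0.273) = 11.92 rad/s.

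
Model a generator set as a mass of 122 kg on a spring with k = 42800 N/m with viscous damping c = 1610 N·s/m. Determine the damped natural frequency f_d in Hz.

2.79 Hz

ω_n = √(k/m) = √(42800/122) = 18.73 rad/s.
Critical damping c_c = 2√(k·m) = 2√(42800 × 122) = 4570 N·s/m, so ζ = c/c_c = 1610/4570 = 0.3523.
ω_d = ω_n√(1 − ζ²) = 18.73 × √(1 − 0.124) = 17.53 rad/s.
f_d = ω_d/(2π) = 2.790 Hz.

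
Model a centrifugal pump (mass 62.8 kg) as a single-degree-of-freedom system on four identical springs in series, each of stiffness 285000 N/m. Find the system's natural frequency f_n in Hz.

Series springs: 1/k_eq = 4/285000, so k_eq = 285000/4 = 71250 N/m.
ω_n = √(k_eq/m) = √(71250/62.8) = √1135 = 33.68 rad/s.
f_n = ω_n/(2π) = 33.68/6.283 = 5.361 Hz.

5.36 Hz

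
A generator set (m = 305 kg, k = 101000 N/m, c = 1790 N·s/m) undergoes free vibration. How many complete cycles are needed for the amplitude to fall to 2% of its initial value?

ζ = c/(2√(km)) = 1790/(2√(101000 × 305)) = 1790/11100 = 0.1613.
Logarithmic decrement δ = 2πζ/√(1 − ζ²) = 2π × 0.1613/√(1 − 0.0260) = 1.027.
x_n/x₀ = e^(−nδ) ≤ 0.02; take ln: n ≥ ln(1/0.02)/δ = 3.912/1.027 = 3.811.
So 4 complete cycles are required.

4 cycles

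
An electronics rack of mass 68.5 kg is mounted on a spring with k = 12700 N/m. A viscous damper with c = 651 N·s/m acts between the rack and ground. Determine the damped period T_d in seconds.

0.492 s

ω_n = √(k/m) = √(12700/68.5) = 13.62 rad/s.
Critical damping c_c = 2√(k·m) = 2√(12700 × 68.5) = 1865 N·s/m, so ζ = c/c_c = 651/1865 = 0.3490.
ω_d = ω_n√(1 − ζ²) = 13.62 × √(1 − 0.122) = 12.76 rad/s.
T_d = 2π/ω_d = 0.4924 s.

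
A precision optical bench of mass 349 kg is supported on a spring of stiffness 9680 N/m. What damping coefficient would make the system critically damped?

3680 N·s/m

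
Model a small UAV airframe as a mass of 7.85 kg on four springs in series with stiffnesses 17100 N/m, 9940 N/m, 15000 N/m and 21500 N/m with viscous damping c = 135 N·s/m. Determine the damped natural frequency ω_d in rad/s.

19.8 rad/s

Series springs: 1/k_eq = 1/17100 + 1/9940 + 1/15000 + 1/21500 = 0.0002723, so k_eq = 3673 N/m.
ω_n = √(k_eq/m) = √(3673/7.85) = 21.63 rad/s.
Critical damping c_c = 2√(k_eq·m) = 2√(3673 × 7.85) = 339.6 N·s/m, so ζ = c/c_c = 135/339.6 = 0.3975.
ω_d = ω_n√(1 − ζ²) = 21.63 × √(1 − 0.158) = 19.85 rad/s.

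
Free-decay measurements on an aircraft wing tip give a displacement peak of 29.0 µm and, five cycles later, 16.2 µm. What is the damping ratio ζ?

Logarithmic decrement δ = (1/n)·ln(x₀/x_n) = (1/5)·ln(29.0/16.2) = (1/5)·ln(1.790) = 0.1165.
ζ = δ/√(4π² + δ²) = 0.1165/√(39.48 + 0.0136) = 0.1165/6.284 = 0.01853.

0.0185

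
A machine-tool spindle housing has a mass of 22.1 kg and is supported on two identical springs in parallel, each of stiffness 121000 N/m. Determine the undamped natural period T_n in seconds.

0.0600 s

Parallel springs add: k_eq = 2 × 121000 = 242000 N/m.
ω_n = √(k_eq/m) = √(242000/22.1) = √10950 = 104.6 rad/s.
T_n = 2π/ω_n = 6.283/104.6 = 0.06004 s.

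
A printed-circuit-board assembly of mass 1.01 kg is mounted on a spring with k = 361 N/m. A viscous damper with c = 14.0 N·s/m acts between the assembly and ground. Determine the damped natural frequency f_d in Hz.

ω_n = √(k/m) = √(361.0/1.01) = 18.91 rad/s.
Critical damping c_c = 2√(k·m) = 2√(361.0 × 1.01) = 38.19 N·s/m, so ζ = c/c_c = 14.0/38.19 = 0.3666.
ω_d = ω_n√(1 − ζ²) = 18.91 × √(1 − 0.134) = 17.59 rad/s.
f_d = ω_d/(2π) = 2.799 Hz.

2.80 Hz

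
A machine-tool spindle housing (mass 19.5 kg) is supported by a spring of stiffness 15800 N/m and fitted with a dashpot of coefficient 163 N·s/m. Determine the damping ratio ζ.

ω_n = √(k/m) = √(15800/19.5) = 28.47 rad/s.
Critical damping c_c = 2√(k·m) = 2√(15800 × 19.5) = 1110 N·s/m, so ζ = c/c_c = 163/1110 = 0.1468.

0.147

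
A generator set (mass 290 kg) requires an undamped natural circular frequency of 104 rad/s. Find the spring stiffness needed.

3140000 N/m

k = m·ω_n² = 290 × 104.0² = 290 × 10820 = 3137000 N/m.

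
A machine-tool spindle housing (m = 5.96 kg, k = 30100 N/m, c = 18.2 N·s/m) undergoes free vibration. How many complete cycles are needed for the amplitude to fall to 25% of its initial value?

11 cycles

ζ = c/(2√(km)) = 18.2/(2√(30100 × 5.96)) = 18.2/847.1 = 0.02148.
Logarithmic decrement δ = 2πζ/√(1 − ζ²) = 2π × 0.02148/√(1 − 0.000462) = 0.1350.
x_n/x₀ = e^(−nδ) ≤ 0.25; take ln: n ≥ ln(1/0.25)/δ = 1.386/0.1350 = 10.27.
So 11 complete cycles are required.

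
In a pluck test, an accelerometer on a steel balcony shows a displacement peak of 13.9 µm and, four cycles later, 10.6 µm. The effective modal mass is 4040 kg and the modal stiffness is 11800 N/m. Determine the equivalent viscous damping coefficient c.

149 N·s/m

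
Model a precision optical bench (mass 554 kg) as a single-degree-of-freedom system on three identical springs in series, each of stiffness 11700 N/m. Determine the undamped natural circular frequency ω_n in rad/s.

2.65 rad/s

Series springs: 1/k_eq = 3/11700, so k_eq = 11700/3 = 3900 N/m.
ω_n = √(k_eq/m) = √(3900/554) = √7.040 = 2.653 rad/s.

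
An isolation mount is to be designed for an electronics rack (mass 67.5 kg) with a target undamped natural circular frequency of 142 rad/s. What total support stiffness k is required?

1360000 N/m

k = m·ω_n² = 67.5 × 142.0² = 67.5 × 20160 = 1361000 N/m.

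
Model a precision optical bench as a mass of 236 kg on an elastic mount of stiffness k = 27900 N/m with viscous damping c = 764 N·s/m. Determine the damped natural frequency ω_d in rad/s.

10.8 rad/s

ω_n = √(k/m) = √(27900/236) = 10.87 rad/s.
Critical damping c_c = 2√(k·m) = 2√(27900 × 236) = 5132 N·s/m, so ζ = c/c_c = 764/5132 = 0.1489.
ω_d = ω_n√(1 − ζ²) = 10.87 × √(1 − 0.0222) = 10.75 rad/s.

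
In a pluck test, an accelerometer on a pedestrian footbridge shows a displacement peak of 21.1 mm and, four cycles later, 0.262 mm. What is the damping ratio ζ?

Logarithmic decrement δ = (1/n)·ln(x₀/x_n) = (1/4)·ln(21.1/0.262) = (1/4)·ln(80.53) = 1.097.
ζ = δ/√(4π² + δ²) = 1.097/√(39.48 + 1.20) = 1.097/6.378 = 0.1720.

0.172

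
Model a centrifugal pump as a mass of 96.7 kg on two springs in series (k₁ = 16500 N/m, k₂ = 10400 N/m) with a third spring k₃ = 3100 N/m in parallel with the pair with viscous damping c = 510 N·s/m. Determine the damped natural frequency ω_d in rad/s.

9.54 rad/s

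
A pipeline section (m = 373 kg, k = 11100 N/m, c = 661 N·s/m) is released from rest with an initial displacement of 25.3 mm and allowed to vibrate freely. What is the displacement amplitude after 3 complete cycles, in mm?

ζ = c/(2√(km)) = 661/(2√(11100 × 373)) = 661/4070 = 0.1624.
Logarithmic decrement δ = 2πζ/√(1 − ζ²) = 2π × 0.1624/√(1 − 0.0264) = 1.034.
After n cycles, x_n/x₀ = e^(−nδ), so x_3 = 25.3 × e^(−3 × 1.034) = 25.3 × 0.04492 = 1.136 mm.

1.14 mm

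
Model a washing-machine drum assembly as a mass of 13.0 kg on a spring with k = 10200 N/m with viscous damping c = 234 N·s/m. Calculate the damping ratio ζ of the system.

ω_n = √(k/m) = √(10200/13.0) = 28.01 rad/s.
Critical damping c_c = 2√(k·m) = 2√(10200 × 13.0) = 728.3 N·s/m, so ζ = c/c_c = 234/728.3 = 0.3213.

0.321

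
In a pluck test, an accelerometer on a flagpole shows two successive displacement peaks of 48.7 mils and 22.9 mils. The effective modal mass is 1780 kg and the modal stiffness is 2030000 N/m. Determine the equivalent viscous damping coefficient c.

14300 N·s/m

Logarithmic decrement δ = (1/n)·ln(x₀/x_n) = (1/1)·ln(48.7/22.9) = (1/1)·ln(2.127) = 0.7545.
ζ = δ/√(4π² + δ²) = 0.7545/√(39.48 + 0.569) = 0.7545/6.328 = 0.1192.
c = ζ · 2√(km) = 0.1192 × 2√(2030000 × 1780) = 0.1192 × 120200 = 14330 N·s/m.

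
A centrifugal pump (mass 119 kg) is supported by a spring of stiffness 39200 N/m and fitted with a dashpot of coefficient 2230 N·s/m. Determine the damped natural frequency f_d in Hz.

ω_n = √(k/m) = √(39200/119) = 18.15 rad/s.
Critical damping c_c = 2√(k·m) = 2√(39200 × 119) = 4320 N·s/m, so ζ = c/c_c = 2230/4320 = 0.5162.
ω_d = ω_n√(1 − ζ²) = 18.15 × √(1 − 0.267) = 15.54 rad/s.
f_d = ω_d/(2π) = 2.474 Hz.

2.47 Hz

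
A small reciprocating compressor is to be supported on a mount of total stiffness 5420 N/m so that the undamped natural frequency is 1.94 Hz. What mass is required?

36.5 kg

ω_n = 2πf_n = 2π × 1.94 = 12.19 rad/s.
m = k/ω_n² = 5420/12.19² = 5420/148.6 = 36.48 kg.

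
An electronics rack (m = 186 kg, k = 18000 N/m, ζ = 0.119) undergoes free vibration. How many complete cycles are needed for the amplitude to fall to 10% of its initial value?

4 cycles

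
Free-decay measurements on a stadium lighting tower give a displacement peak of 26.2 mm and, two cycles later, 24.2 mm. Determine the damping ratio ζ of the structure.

Logarithmic decrement δ = (1/n)·ln(x₀/x_n) = (1/2)·ln(26.2/24.2) = (1/2)·ln(1.083) = 0.03970.
ζ = δ/√(4π² + δ²) = 0.03970/√(39.48 + 0.00158) = 0.03970/6.283 = 0.006319.

0.00632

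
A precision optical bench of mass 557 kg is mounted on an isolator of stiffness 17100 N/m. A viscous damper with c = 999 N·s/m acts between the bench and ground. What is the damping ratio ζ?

ω_n = √(k/m) = √(17100/557) = 5.541 rad/s.
Critical damping c_c = 2√(k·m) = 2√(17100 × 557) = 6172 N·s/m, so ζ = c/c_c = 999/6172 = 0.1618.

0.162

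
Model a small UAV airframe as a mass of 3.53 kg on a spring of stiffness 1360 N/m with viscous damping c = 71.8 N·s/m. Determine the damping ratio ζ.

ω_n = √(k/m) = √(1360/3.53) = 19.63 rad/s.
Critical damping c_c = 2√(k·m) = 2√(1360 × 3.53) = 138.6 N·s/m, so ζ = c/c_c = 71.8/138.6 = 0.5181.

0.518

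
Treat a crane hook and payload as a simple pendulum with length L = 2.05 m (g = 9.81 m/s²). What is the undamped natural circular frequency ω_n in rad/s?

2.19 rad/s

For a simple pendulum ω_n = √(g/L) = √(9.81/2.05) = √4.785 = 2.188 rad/s.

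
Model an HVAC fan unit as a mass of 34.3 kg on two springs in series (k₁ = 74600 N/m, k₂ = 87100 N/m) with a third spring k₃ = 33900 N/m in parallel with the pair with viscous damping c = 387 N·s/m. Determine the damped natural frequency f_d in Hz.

7.34 Hz

Series pair: k_s = k₁k₂/(k₁+k₂) = (74600)(87100)/(74600 + 87100) = 40180 N/m. In parallel with k₃: k_eq = 40180 + 33900 = 74080 N/m.
ω_n = √(k_eq/m) = √(74080/34.3) = 46.47 rad/s.
Critical damping c_c = 2√(k_eq·m) = 2√(74080 × 34.3) = 3188 N·s/m, so ζ = c/c_c = 387/3188 = 0.1214.
ω_d = ω_n√(1 − ζ²) = 46.47 × √(1 − 0.0147) = 46.13 rad/s.
f_d = ω_d/(2π) = 7.342 Hz.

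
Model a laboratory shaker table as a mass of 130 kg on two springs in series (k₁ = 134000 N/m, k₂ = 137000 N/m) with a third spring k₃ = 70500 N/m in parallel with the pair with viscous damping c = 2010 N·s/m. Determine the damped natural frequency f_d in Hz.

5.04 Hz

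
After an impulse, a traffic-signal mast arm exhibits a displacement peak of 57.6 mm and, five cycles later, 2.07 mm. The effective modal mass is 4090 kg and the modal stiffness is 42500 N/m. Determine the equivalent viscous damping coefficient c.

Logarithmic decrement δ = (1/n)·ln(x₀/x_n) = (1/5)·ln(57.6/2.07) = (1/5)·ln(27.83) = 0.6652.
ζ = δ/√(4π² + δ²) = 0.6652/√(39.48 + 0.442) = 0.6652/6.318 = 0.1053.
c = ζ · 2√(km) = 0.1053 × 2√(42500 × 4090) = 0.1053 × 26370 = 2776 N·s/m.

2780 N·s/m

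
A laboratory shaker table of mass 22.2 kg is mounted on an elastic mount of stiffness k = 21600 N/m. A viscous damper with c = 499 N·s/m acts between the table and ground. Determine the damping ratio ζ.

0.360

ω_n = √(k/m) = √(21600/22.2) = 31.19 rad/s.
Critical damping c_c = 2√(k·m) = 2√(21600 × 22.2) = 1385 N·s/m, so ζ = c/c_c = 499/1385 = 0.3603.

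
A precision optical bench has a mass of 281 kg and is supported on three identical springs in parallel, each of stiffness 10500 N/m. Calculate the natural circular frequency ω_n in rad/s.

10.6 rad/s

Parallel springs add: k_eq = 3 × 10500 = 31500 N/m.
ω_n = √(k_eq/m) = √(31500/281) = √112.1 = 10.59 rad/s.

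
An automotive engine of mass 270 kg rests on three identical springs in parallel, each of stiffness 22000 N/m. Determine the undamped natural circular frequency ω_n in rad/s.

15.6 rad/s

Parallel springs add: k_eq = 3 × 22000 = 66000 N/m.
ω_n = √(k_eq/m) = √(66000/270) = √244.4 = 15.63 rad/s.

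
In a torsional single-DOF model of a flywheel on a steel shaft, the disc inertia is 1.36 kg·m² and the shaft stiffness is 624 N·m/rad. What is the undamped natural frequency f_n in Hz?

ω_n = √(k_t/J) = √(624/1.36) = √458.8 = 21.42 rad/s.
f_n = ω_n/(2π) = 21.42/6.283 = 3.409 Hz.

3.41 Hz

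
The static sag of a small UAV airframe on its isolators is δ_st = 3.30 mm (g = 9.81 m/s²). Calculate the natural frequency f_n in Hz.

8.68 Hz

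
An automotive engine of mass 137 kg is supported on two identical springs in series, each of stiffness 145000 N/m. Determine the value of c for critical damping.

6300 N·s/m

Series springs: 1/k_eq = 2/145000, so k_eq = 145000/2 = 72500 N/m.
c_c = 2√(k_eq·m) = 2√(72500 × 137) = 2 × 3152 = 6303 N·s/m.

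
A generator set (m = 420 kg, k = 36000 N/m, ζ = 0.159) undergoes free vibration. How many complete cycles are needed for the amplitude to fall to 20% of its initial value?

2 cycles

Logarithmic decrement δ = 2πζ/√(1 − ζ²) = 2π × 0.1590/√(1 − 0.0253) = 1.012.
x_n/x₀ = e^(−nδ) ≤ 0.2; take ln: n ≥ ln(1/0.2)/δ = 1.609/1.012 = 1.591.
So 2 complete cycles are required.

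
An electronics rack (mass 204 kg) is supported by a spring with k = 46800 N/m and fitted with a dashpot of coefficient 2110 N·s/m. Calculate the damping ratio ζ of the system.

ω_n = √(k/m) = √(46800/204) = 15.15 rad/s.
Critical damping c_c = 2√(k·m) = 2√(46800 × 204) = 6180 N·s/m, so ζ = c/c_c = 2110/6180 = 0.3414.

0.341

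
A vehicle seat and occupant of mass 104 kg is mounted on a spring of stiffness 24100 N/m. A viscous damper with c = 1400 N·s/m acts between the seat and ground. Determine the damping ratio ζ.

0.442

ω_n = √(k/m) = √(24100/104) = 15.22 rad/s.
Critical damping c_c = 2√(k·m) = 2√(24100 × 104) = 3166 N·s/m, so ζ = c/c_c = 1400/3166 = 0.4422.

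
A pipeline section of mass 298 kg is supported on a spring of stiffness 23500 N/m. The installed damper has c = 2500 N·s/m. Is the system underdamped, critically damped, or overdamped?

underdamped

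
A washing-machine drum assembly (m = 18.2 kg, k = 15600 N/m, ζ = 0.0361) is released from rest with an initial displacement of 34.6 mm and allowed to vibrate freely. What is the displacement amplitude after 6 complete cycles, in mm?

8.86 mm

Logarithmic decrement δ = 2πζ/√(1 − ζ²) = 2π × 0.03610/√(1 − 0.00130) = 0.2270.
After n cycles, x_n/x₀ = e^(−nδ), so x_6 = 34.6 × e^(−6 × 0.2270) = 34.6 × 0.2562 = 8.864 mm.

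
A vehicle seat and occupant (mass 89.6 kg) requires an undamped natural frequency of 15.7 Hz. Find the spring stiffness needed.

872000 N/m

ω_n = 2πf_n = 2π × 15.7 = 98.65 rad/s.
k = m·ω_n² = 89.6 × 98.65² = 89.6 × 9731 = 871900 N/m.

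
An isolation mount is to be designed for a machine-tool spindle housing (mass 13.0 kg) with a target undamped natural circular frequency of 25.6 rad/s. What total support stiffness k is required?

8520 N/m

k = m·ω_n² = 13.0 × 25.60² = 13.0 × 655.4 = 8520 N/m.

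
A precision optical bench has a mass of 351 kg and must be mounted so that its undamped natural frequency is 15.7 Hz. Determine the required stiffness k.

3420000 N/m

ω_n = 2πf_n = 2π × 15.7 = 98.65 rad/s.
k = m·ω_n² = 351 × 98.65² = 351 × 9731 = 3416000 N/m.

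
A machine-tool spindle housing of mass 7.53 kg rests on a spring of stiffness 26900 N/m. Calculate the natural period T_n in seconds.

0.105 s

ω_n = √(k/m) = √(26900/7.53) = √3572 = 59.77 rad/s.
T_n = 2π/ω_n = 6.283/59.77 = 0.1051 s.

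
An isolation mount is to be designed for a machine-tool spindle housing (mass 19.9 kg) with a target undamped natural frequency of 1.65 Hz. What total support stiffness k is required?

ω_n = 2πf_n = 2π × 1.65 = 10.37 rad/s.
k = m·ω_n² = 19.9 × 10.37² = 19.9 × 107.5 = 2139 N/m.

2140 N/m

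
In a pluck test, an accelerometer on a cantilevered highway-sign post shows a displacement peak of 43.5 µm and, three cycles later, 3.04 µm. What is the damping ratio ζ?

0.140

Logarithmic decrement δ = (1/n)·ln(x₀/x_n) = (1/3)·ln(43.5/3.04) = (1/3)·ln(14.31) = 0.8870.
ζ = δ/√(4π² + δ²) = 0.8870/√(39.48 + 0.787) = 0.8870/6.345 = 0.1398.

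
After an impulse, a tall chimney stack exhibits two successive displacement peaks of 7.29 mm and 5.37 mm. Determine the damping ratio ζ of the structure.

0.0486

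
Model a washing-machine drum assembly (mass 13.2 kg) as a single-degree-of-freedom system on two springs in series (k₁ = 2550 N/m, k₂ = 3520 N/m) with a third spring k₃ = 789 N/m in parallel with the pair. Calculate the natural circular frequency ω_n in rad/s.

Series pair: k_s = k₁k₂/(k₁+k₂) = (2550)(3520)/(2550 + 3520) = 1479 N/m. In parallel with k₃: k_eq = 1479 + 789 = 2268 N/m.
ω_n = √(k_eq/m) = √(2268/13.2) = √171.8 = 13.11 rad/s.

13.1 rad/s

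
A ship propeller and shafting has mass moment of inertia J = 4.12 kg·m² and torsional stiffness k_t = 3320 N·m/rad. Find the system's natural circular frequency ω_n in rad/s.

ω_n = √(k_t/J) = √(3320/4.12) = √805.8 = 28.39 rad/s.

28.4 rad/s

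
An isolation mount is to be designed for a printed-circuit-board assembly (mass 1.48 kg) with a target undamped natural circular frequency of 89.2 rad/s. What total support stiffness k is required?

11800 N/m

k = m·ω_n² = 1.48 × 89.20² = 1.48 × 7957 = 11780 N/m.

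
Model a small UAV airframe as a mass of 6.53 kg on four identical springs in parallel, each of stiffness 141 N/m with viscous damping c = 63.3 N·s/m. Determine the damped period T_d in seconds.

0.792 s

Parallel springs add: k_eq = 4 × 141 = 564.0 N/m.
ω_n = √(k_eq/m) = √(564.0/6.53) = 9.294 rad/s.
Critical damping c_c = 2√(k_eq·m) = 2√(564.0 × 6.53) = 121.4 N·s/m, so ζ = c/c_c = 63.3/121.4 = 0.5215.
ω_d = ω_n√(1 − ζ²) = 9.294 × √(1 − 0.272) = 7.930 rad/s.
T_d = 2π/ω_d = 0.7924 s.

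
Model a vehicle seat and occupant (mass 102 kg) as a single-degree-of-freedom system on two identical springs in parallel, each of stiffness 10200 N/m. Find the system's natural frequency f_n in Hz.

2.25 Hz

Parallel springs add: k_eq = 2 × 10200 = 20400 N/m.
ω_n = √(k_eq/m) = √(20400/102) = √200.0 = 14.14 rad/s.
f_n = ω_n/(2π) = 14.14/6.283 = 2.251 Hz.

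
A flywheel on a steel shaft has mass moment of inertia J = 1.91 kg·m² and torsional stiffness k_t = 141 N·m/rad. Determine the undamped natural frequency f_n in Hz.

ω_n = √(k_t/J) = √(141/1.91) = √73.82 = 8.592 rad/s.
f_n = ω_n/(2π) = 8.592/6.283 = 1.367 Hz.

1.37 Hz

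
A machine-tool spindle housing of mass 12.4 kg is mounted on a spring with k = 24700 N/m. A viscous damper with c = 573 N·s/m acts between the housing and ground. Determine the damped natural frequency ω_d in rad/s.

ω_n = √(k/m) = √(24700/12.4) = 44.63 rad/s.
Critical damping c_c = 2√(k·m) = 2√(24700 × 12.4) = 1107 N·s/m, so ζ = c/c_c = 573/1107 = 0.5177.
ω_d = ω_n√(1 − ζ²) = 44.63 × √(1 − 0.268) = 38.19 rad/s.

38.2 rad/s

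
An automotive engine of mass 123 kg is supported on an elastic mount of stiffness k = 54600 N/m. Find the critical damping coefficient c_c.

c_c = 2√(k·m) = 2√(54600 × 123) = 2 × 2591 = 5183 N·s/m.

5180 N·s/m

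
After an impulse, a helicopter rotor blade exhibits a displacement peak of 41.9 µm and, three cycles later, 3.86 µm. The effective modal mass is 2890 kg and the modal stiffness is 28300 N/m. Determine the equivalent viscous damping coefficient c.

2270 N·s/m

Logarithmic decrement δ = (1/n)·ln(x₀/x_n) = (1/3)·ln(41.9/3.86) = (1/3)·ln(10.85) = 0.7949.
ζ = δ/√(4π² + δ²) = 0.7949/√(39.48 + 0.632) = 0.7949/6.333 = 0.1255.
c = ζ · 2√(km) = 0.1255 × 2√(28300 × 2890) = 0.1255 × 18090 = 2270 N·s/m.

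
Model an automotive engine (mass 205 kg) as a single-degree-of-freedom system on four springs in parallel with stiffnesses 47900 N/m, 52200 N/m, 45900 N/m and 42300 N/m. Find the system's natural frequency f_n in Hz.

4.82 Hz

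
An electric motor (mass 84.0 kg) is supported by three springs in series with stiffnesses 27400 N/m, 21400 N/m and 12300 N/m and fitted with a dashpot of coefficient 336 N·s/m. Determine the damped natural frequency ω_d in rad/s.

8.27 rad/s

Series springs: 1/k_eq = 1/27400 + 1/21400 + 1/12300 = 0.0001645, so k_eq = 6078 N/m.
ω_n = √(k_eq/m) = √(6078/84.0) = 8.506 rad/s.
Critical damping c_c = 2√(k_eq·m) = 2√(6078 × 84.0) = 1429 N·s/m, so ζ = c/c_c = 336/1429 = 0.2351.
ω_d = ω_n√(1 − ζ²) = 8.506 × √(1 − 0.0553) = 8.268 rad/s.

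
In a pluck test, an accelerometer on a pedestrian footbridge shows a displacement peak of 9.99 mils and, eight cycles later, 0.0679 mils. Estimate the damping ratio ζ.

Logarithmic decrement δ = (1/n)·ln(x₀/x_n) = (1/8)·ln(9.99/0.0679) = (1/8)·ln(147.1) = 0.6239.
ζ = δ/√(4π² + δ²) = 0.6239/√(39.48 + 0.389) = 0.6239/6.314 = 0.09881.

0.0988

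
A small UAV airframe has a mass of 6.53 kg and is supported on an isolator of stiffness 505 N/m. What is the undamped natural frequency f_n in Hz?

ω_n = √(k/m) = √(505.0/6.53) = √77.34 = 8.794 rad/s.
f_n = ω_n/(2π) = 8.794/6.283 = 1.400 Hz.

1.40 Hz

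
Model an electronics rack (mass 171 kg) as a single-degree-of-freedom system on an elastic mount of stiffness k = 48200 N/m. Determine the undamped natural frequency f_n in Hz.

ω_n = √(k/m) = √(48200/171) = √281.9 = 16.79 rad/s.
f_n = ω_n/(2π) = 16.79/6.283 = 2.672 Hz.

2.67 Hz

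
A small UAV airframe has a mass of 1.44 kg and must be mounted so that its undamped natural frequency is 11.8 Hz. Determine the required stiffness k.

7920 N/m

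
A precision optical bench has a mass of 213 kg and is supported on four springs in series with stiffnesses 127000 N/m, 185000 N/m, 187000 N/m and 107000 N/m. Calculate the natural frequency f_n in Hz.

Series springs: 1/k_eq = 1/127000 + 1/185000 + 1/187000 + 1/107000 = 2.797×10^-5, so k_eq = 35750 N/m.
ω_n = √(k_eq/m) = √(35750/213) = √167.8 = 12.96 rad/s.
f_n = ω_n/(2π) = 12.96/6.283 = 2.062 Hz.

2.06 Hz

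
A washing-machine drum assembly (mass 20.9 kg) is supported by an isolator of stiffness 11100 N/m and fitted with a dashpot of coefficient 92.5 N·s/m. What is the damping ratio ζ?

ω_n = √(k/m) = √(11100/20.9) = 23.05 rad/s.
Critical damping c_c = 2√(k·m) = 2√(11100 × 20.9) = 963.3 N·s/m, so ζ = c/c_c = 92.5/963.3 = 0.09602.

0.0960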